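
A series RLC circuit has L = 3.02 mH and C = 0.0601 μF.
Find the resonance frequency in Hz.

Step 1 — Resonance condition Im(Z)=0 gives ω₀ = 1/√(LC).
Step 2 — ω₀ = 1/√(0.00302·6.01e-08) = 7.423e+04 rad/s.
Step 3 — f₀ = ω₀/(2π) = 1.181e+04 Hz.

f₀ = 1.181e+04 Hz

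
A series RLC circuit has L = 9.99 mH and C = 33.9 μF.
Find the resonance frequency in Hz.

Step 1 — Resonance condition Im(Z)=0 gives ω₀ = 1/√(LC).
Step 2 — ω₀ = 1/√(0.00999·3.39e-05) = 1718 rad/s.
Step 3 — f₀ = ω₀/(2π) = 273.5 Hz.

f₀ = 273.5 Hz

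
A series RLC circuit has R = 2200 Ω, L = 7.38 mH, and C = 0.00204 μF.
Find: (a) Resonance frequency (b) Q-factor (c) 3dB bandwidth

Step 1 — Resonance condition Im(Z)=0 gives ω₀ = 1/√(LC).
Step 2 — ω₀ = 1/√(0.00738·2.04e-09) = 2.577e+05 rad/s.
Step 3 — f₀ = ω₀/(2π) = 4.102e+04 Hz.
Step 4 — Series Q: Q = ω₀L/R = 2.577e+05·0.00738/2200 = 0.8646.
Step 5 — 3dB bandwidth: Δω = ω₀/Q = 2.981e+05 rad/s; BW = Δω/(2π) = 4.744e+04 Hz.

(a) f₀ = 4.102e+04 Hz  (b) Q = 0.8646  (c) BW = 4.744e+04 Hz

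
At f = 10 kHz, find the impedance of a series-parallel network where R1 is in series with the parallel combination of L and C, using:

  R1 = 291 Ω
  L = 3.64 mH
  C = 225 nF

Step 1 — Angular frequency: ω = 2π·f = 2π·1e+04 = 6.283e+04 rad/s.
Step 2 — Component impedances:
  R1: Z = R = 291 Ω
  L: Z = jωL = j·6.283e+04·0.00364 = 0 + j228.7 Ω
  C: Z = 1/(jωC) = -j/(ω·C) = 0 - j70.74 Ω
Step 3 — Parallel branch: L || C = 1/(1/L + 1/C) = 0 - j102.4 Ω.
Step 4 — Series with R1: Z_total = R1 + (L || C) = 291 - j102.4 Ω = 308.5∠-19.4° Ω.

Z = 291 - j102.4 Ω = 308.5∠-19.4° Ω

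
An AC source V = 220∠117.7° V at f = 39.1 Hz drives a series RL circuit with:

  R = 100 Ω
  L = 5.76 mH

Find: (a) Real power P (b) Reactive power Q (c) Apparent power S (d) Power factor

Step 1 — Angular frequency: ω = 2π·f = 2π·39.1 = 245.7 rad/s.
Step 2 — Component impedances:
  R: Z = R = 100 Ω
  L: Z = jωL = j·245.7·0.00576 = 0 + j1.415 Ω
Step 3 — Series combination: Z_total = R + L = 100 + j1.415 Ω = 100∠0.8° Ω.
Step 4 — Source phasor: V = 220∠117.7° V = -102.3 + j194.8 V.
Step 5 — Current: I = V / Z = -0.9949 + j1.962 A = 2.2∠116.9° A.
Step 6 — Complex power: S = V·I* = 483.9 + j6.848 VA.
Step 7 — Real power: P = Re(S) = 483.9 W.
Step 8 — Reactive power: Q = Im(S) = 6.848 VAR.
Step 9 — Apparent power: |S| = 484 VA.
Step 10 — Power factor: PF = P/|S| = 0.9999 (lagging).

(a) P = 483.9 W  (b) Q = 6.848 VAR  (c) S = 484 VA  (d) PF = 0.9999 (lagging)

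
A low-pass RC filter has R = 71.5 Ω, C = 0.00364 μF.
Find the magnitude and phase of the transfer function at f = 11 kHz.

Step 1 — Angular frequency: ω = 2π·1.1e+04 = 6.912e+04 rad/s.
Step 2 — Transfer function: H(jω) = 1/(1 + jωRC).
Step 3 — Denominator: 1 + jωRC = 1 + j·6.912e+04·71.5·3.64e-09 = 1 + j0.01799.
Step 4 — H = 0.9997 - j0.01798.
Step 5 — Magnitude: |H| = 0.9998 (-0.0 dB); phase: φ = -1.0°.

|H| = 0.9998 (-0.0 dB), φ = -1.0°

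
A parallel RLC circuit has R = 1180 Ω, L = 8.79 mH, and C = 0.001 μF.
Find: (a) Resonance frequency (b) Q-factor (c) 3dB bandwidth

Step 1 — Resonance: ω₀ = 1/√(LC) = 1/√(0.00879·1e-09) = 3.373e+05 rad/s.
Step 2 — f₀ = ω₀/(2π) = 5.368e+04 Hz.
Step 3 — Parallel Q: Q = R/(ω₀L) = 1180/(3.373e+05·0.00879) = 0.398.
Step 4 — Bandwidth: Δω = ω₀/Q = 8.475e+05 rad/s; BW = Δω/(2π) = 1.349e+05 Hz.

(a) f₀ = 5.368e+04 Hz  (b) Q = 0.398  (c) BW = 1.349e+05 Hz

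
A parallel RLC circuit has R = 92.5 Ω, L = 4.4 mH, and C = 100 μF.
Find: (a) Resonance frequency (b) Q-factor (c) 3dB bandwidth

Step 1 — Resonance: ω₀ = 1/√(LC) = 1/√(0.0044·0.0001) = 1508 rad/s.
Step 2 — f₀ = ω₀/(2π) = 239.9 Hz.
Step 3 — Parallel Q: Q = R/(ω₀L) = 92.5/(1508·0.0044) = 13.94.
Step 4 — Bandwidth: Δω = ω₀/Q = 108.1 rad/s; BW = Δω/(2π) = 17.21 Hz.

(a) f₀ = 239.9 Hz  (b) Q = 13.94  (c) BW = 17.21 Hz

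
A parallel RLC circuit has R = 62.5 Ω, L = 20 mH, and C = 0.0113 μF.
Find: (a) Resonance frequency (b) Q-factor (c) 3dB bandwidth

Step 1 — Resonance: ω₀ = 1/√(LC) = 1/√(0.02·1.13e-08) = 6.652e+04 rad/s.
Step 2 — f₀ = ω₀/(2π) = 1.059e+04 Hz.
Step 3 — Parallel Q: Q = R/(ω₀L) = 62.5/(6.652e+04·0.02) = 0.04698.
Step 4 — Bandwidth: Δω = ω₀/Q = 1.416e+06 rad/s; BW = Δω/(2π) = 2.254e+05 Hz.

(a) f₀ = 1.059e+04 Hz  (b) Q = 0.04698  (c) BW = 2.254e+05 Hz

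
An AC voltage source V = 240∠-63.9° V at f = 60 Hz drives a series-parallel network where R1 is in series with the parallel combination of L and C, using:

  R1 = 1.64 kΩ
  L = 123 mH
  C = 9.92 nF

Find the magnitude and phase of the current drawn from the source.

Step 1 — Angular frequency: ω = 2π·f = 2π·60 = 377 rad/s.
Step 2 — Component impedances:
  R1: Z = R = 1640 Ω
  L: Z = jωL = j·377·0.123 = 0 + j46.37 Ω
  C: Z = 1/(jωC) = -j/(ω·C) = 0 - j2.674e+05 Ω
Step 3 — Parallel branch: L || C = 1/(1/L + 1/C) = 0 + j46.38 Ω.
Step 4 — Series with R1: Z_total = R1 + (L || C) = 1640 + j46.38 Ω = 1641∠1.6° Ω.
Step 5 — Source phasor: V = 240∠-63.9° V = 105.6 - j215.5 V.
Step 6 — Ohm's law: I = V / Z_total = (105.6 - j215.5) / (1640 + j46.38) = 0.06062 - j0.1331 A.
Step 7 — Convert to polar: |I| = 0.1463 A, ∠I = -65.5°.

I = 0.1463∠-65.5° A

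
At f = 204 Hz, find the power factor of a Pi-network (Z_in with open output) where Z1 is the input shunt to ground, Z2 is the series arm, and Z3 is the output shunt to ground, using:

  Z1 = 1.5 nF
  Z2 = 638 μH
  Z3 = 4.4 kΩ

Step 1 — Angular frequency: ω = 2π·f = 2π·204 = 1282 rad/s.
Step 2 — Component impedances:
  Z1: Z = 1/(jωC) = -j/(ω·C) = 0 - j5.201e+05 Ω
  Z2: Z = jωL = j·1282·0.000638 = 0 + j0.8178 Ω
  Z3: Z = R = 4400 Ω
Step 3 — With open output, the series arm Z2 and the output shunt Z3 appear in series to ground: Z2 + Z3 = 4400 + j0.8178 Ω.
Step 4 — Parallel with input shunt Z1: Z_in = Z1 || (Z2 + Z3) = 4400 - j36.4 Ω = 4400∠-0.5° Ω.
Step 5 — Power factor: PF = cos(φ) = Re(Z)/|Z| = 4400/4400 = 1.
Step 6 — Type: Im(Z) = -36.4 ⇒ leading (phase φ = -0.5°).

PF = 1 (leading, φ = -0.5°)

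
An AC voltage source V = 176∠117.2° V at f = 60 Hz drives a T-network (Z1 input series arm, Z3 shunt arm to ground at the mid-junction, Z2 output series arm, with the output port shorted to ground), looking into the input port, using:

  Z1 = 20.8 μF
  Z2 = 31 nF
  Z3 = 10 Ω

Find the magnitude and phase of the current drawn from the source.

Step 1 — Angular frequency: ω = 2π·f = 2π·60 = 377 rad/s.
Step 2 — Component impedances:
  Z1: Z = 1/(jωC) = -j/(ω·C) = 0 - j127.5 Ω
  Z2: Z = 1/(jωC) = -j/(ω·C) = 0 - j8.557e+04 Ω
  Z3: Z = R = 10 Ω
Step 3 — With the output port shorted to ground, the output series arm Z2 runs from the junction to ground; the shunt arm Z3 also runs from the junction to ground. They appear in parallel: Z3 || Z2 = 10 - j0.001169 Ω.
Step 4 — Series with input arm Z1: Z_in = Z1 + (Z3 || Z2) = 10 - j127.5 Ω = 127.9∠-85.5° Ω.
Step 5 — Source phasor: V = 176∠117.2° V = -80.45 + j156.5 V.
Step 6 — Ohm's law: I = V / Z_total = (-80.45 + j156.5) / (10 - j127.5) = -1.269 - j0.5313 A.
Step 7 — Convert to polar: |I| = 1.376 A, ∠I = -157.3°.

I = 1.376∠-157.3° A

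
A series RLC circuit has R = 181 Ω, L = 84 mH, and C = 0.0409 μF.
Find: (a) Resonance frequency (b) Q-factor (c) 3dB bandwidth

Step 1 — Resonance: ω₀ = 1/√(LC) = 1/√(0.084·4.09e-08) = 1.706e+04 rad/s.
Step 2 — f₀ = ω₀/(2π) = 2715 Hz.
Step 3 — Series Q: Q = ω₀L/R = 1.706e+04·0.084/181 = 7.918.
Step 4 — Bandwidth: Δω = ω₀/Q = 2155 rad/s; BW = Δω/(2π) = 342.9 Hz.

(a) f₀ = 2715 Hz  (b) Q = 7.918  (c) BW = 342.9 Hz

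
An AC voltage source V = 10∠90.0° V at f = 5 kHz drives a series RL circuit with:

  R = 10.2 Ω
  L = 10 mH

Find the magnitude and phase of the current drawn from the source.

Step 1 — Angular frequency: ω = 2π·f = 2π·5000 = 3.142e+04 rad/s.
Step 2 — Component impedances:
  R: Z = R = 10.2 Ω
  L: Z = jωL = j·3.142e+04·0.01 = 0 + j314.2 Ω
Step 3 — Series combination: Z_total = R + L = 10.2 + j314.2 Ω = 314.3∠88.1° Ω.
Step 4 — Source phasor: V = 10∠90.0° V = 0 + j10 V.
Step 5 — Ohm's law: I = V / Z_total = (0 + j10) / (10.2 + j314.2) = 0.0318 + j0.001032 A.
Step 6 — Convert to polar: |I| = 0.03181 A, ∠I = 1.9°.

I = 0.03181∠1.9° A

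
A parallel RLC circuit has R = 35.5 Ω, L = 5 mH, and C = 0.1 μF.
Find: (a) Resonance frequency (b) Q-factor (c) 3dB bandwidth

Step 1 — Resonance: ω₀ = 1/√(LC) = 1/√(0.005·1e-07) = 4.472e+04 rad/s.
Step 2 — f₀ = ω₀/(2π) = 7118 Hz.
Step 3 — Parallel Q: Q = R/(ω₀L) = 35.5/(4.472e+04·0.005) = 0.1588.
Step 4 — Bandwidth: Δω = ω₀/Q = 2.817e+05 rad/s; BW = Δω/(2π) = 4.483e+04 Hz.

(a) f₀ = 7118 Hz  (b) Q = 0.1588  (c) BW = 4.483e+04 Hz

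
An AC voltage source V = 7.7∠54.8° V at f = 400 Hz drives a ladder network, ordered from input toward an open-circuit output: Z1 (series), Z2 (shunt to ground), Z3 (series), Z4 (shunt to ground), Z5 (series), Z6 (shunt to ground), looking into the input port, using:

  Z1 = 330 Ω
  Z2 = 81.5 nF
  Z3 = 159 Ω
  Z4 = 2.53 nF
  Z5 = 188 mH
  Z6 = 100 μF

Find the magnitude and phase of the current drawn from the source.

Step 1 — Angular frequency: ω = 2π·f = 2π·400 = 2513 rad/s.
Step 2 — Component impedances:
  Z1: Z = R = 330 Ω
  Z2: Z = 1/(jωC) = -j/(ω·C) = 0 - j4882 Ω
  Z3: Z = R = 159 Ω
  Z4: Z = 1/(jωC) = -j/(ω·C) = 0 - j1.573e+05 Ω
  Z5: Z = jωL = j·2513·0.188 = 0 + j472.5 Ω
  Z6: Z = 1/(jωC) = -j/(ω·C) = 0 - j3.979 Ω
Step 3 — Ladder network (open output): work backward from the far end, alternating series and parallel combinations. Z_in = 524.4 + j513 Ω = 733.6∠44.4° Ω.
Step 4 — Source phasor: V = 7.7∠54.8° V = 4.439 + j6.292 V.
Step 5 — Ohm's law: I = V / Z_total = (4.439 + j6.292) / (524.4 + j513) = 0.01032 + j0.001901 A.
Step 6 — Convert to polar: |I| = 0.0105 A, ∠I = 10.4°.

I = 0.0105∠10.4° A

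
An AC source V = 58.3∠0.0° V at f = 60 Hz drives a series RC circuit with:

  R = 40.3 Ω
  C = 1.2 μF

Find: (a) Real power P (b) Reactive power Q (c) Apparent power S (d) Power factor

Step 1 — Angular frequency: ω = 2π·f = 2π·60 = 377 rad/s.
Step 2 — Component impedances:
  R: Z = R = 40.3 Ω
  C: Z = 1/(jωC) = -j/(ω·C) = 0 - j2210 Ω
Step 3 — Series combination: Z_total = R + C = 40.3 - j2210 Ω = 2211∠-89.0° Ω.
Step 4 — Source phasor: V = 58.3∠0.0° V = 58.3 V.
Step 5 — Current: I = V / Z = 0.0004807 + j0.02637 A = 0.02637∠89.0° A.
Step 6 — Complex power: S = V·I* = 0.02802 - j1.537 VA.
Step 7 — Real power: P = Re(S) = 0.02802 W.
Step 8 — Reactive power: Q = Im(S) = -1.537 VAR.
Step 9 — Apparent power: |S| = 1.537 VA.
Step 10 — Power factor: PF = P/|S| = 0.01823 (leading).

(a) P = 0.02802 W  (b) Q = -1.537 VAR  (c) S = 1.537 VA  (d) PF = 0.01823 (leading)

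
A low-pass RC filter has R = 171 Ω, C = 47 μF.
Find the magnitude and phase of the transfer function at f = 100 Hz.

Step 1 — Angular frequency: ω = 2π·100 = 628.3 rad/s.
Step 2 — Transfer function: H(jω) = 1/(1 + jωRC).
Step 3 — Denominator: 1 + jωRC = 1 + j·628.3·171·4.7e-05 = 1 + j5.05.
Step 4 — H = 0.03774 - j0.1906.
Step 5 — Magnitude: |H| = 0.1943 (-14.2 dB); phase: φ = -78.8°.

|H| = 0.1943 (-14.2 dB), φ = -78.8°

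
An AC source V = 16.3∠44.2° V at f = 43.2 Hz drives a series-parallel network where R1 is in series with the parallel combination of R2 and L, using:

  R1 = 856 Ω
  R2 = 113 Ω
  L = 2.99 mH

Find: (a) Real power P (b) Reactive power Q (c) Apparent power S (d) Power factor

Step 1 — Angular frequency: ω = 2π·f = 2π·43.2 = 271.4 rad/s.
Step 2 — Component impedances:
  R1: Z = R = 856 Ω
  R2: Z = R = 113 Ω
  L: Z = jωL = j·271.4·0.00299 = 0 + j0.8116 Ω
Step 3 — Parallel branch: R2 || L = 1/(1/R2 + 1/L) = 0.005829 + j0.8115 Ω.
Step 4 — Series with R1: Z_total = R1 + (R2 || L) = 856 + j0.8115 Ω = 856∠0.1° Ω.
Step 5 — Source phasor: V = 16.3∠44.2° V = 11.69 + j11.36 V.
Step 6 — Current: I = V / Z = 0.01366 + j0.01326 A = 0.01904∠44.1° A.
Step 7 — Complex power: S = V·I* = 0.3104 + j0.0002943 VA.
Step 8 — Real power: P = Re(S) = 0.3104 W.
Step 9 — Reactive power: Q = Im(S) = 0.0002943 VAR.
Step 10 — Apparent power: |S| = 0.3104 VA.
Step 11 — Power factor: PF = P/|S| = 1 (lagging).

(a) P = 0.3104 W  (b) Q = 0.0002943 VAR  (c) S = 0.3104 VA  (d) PF = 1 (lagging)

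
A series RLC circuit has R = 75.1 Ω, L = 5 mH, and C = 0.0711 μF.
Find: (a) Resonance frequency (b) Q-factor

Step 1 — Resonance condition Im(Z)=0 gives ω₀ = 1/√(LC).
Step 2 — ω₀ = 1/√(0.005·7.11e-08) = 5.304e+04 rad/s.
Step 3 — f₀ = ω₀/(2π) = 8441 Hz.
Step 4 — Series Q: Q = ω₀L/R = 5.304e+04·0.005/75.1 = 3.531.

(a) f₀ = 8441 Hz  (b) Q = 3.531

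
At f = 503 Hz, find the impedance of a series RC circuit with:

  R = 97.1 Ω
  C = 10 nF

Step 1 — Angular frequency: ω = 2π·f = 2π·503 = 3160 rad/s.
Step 2 — Component impedances:
  R: Z = R = 97.1 Ω
  C: Z = 1/(jωC) = -j/(ω·C) = 0 - j3.164e+04 Ω
Step 3 — Series combination: Z_total = R + C = 97.1 - j3.164e+04 Ω = 3.164e+04∠-89.8° Ω.

Z = 97.1 - j3.164e+04 Ω = 3.164e+04∠-89.8° Ω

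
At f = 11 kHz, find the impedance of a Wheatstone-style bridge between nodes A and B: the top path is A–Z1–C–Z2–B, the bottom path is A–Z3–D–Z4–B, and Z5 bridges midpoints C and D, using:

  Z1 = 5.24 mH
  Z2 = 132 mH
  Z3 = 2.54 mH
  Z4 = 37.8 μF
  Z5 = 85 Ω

Step 1 — Angular frequency: ω = 2π·f = 2π·1.1e+04 = 6.912e+04 rad/s.
Step 2 — Component impedances:
  Z1: Z = jωL = j·6.912e+04·0.00524 = 0 + j362.2 Ω
  Z2: Z = jωL = j·6.912e+04·0.132 = 0 + j9123 Ω
  Z3: Z = jωL = j·6.912e+04·0.00254 = 0 + j175.6 Ω
  Z4: Z = 1/(jωC) = -j/(ω·C) = 0 - j0.3828 Ω
  Z5: Z = R = 85 Ω
Step 3 — Bridge requires nodal analysis (the Z5 bridge couples midpoints C and D, so the two paths cannot be reduced to a simple series/parallel combination). Setting node B to ground and injecting 1 A at node A, the 3-node admittance system at A, C, D solves to V_A = Z_AB = 8.815 + j119.3 Ω = 119.7∠85.8° Ω.

Z = 8.815 + j119.3 Ω = 119.7∠85.8° Ω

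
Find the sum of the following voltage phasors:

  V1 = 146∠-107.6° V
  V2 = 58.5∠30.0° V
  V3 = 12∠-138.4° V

Step 1 — Convert each phasor to rectangular form:
  V1 = 146·(cos(-107.6°) + j·sin(-107.6°)) = -44.15 - j139.2 V
  V2 = 58.5·(cos(30.0°) + j·sin(30.0°)) = 50.66 + j29.25 V
  V3 = 12·(cos(-138.4°) + j·sin(-138.4°)) = -8.974 - j7.967 V
Step 2 — Sum components: V_total = -2.457 - j117.9 V.
Step 3 — Convert to polar: |V_total| = 117.9 V, ∠V_total = -91.2°.

V_total = 117.9∠-91.2° V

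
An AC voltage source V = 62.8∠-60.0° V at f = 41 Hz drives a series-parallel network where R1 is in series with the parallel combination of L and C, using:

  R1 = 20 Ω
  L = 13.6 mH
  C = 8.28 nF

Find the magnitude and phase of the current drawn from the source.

Step 1 — Angular frequency: ω = 2π·f = 2π·41 = 257.6 rad/s.
Step 2 — Component impedances:
  R1: Z = R = 20 Ω
  L: Z = jωL = j·257.6·0.0136 = 0 + j3.504 Ω
  C: Z = 1/(jωC) = -j/(ω·C) = 0 - j4.688e+05 Ω
Step 3 — Parallel branch: L || C = 1/(1/L + 1/C) = 0 + j3.504 Ω.
Step 4 — Series with R1: Z_total = R1 + (L || C) = 20 + j3.504 Ω = 20.3∠9.9° Ω.
Step 5 — Source phasor: V = 62.8∠-60.0° V = 31.4 - j54.39 V.
Step 6 — Ohm's law: I = V / Z_total = (31.4 - j54.39) / (20 + j3.504) = 1.061 - j2.905 A.
Step 7 — Convert to polar: |I| = 3.093 A, ∠I = -69.9°.

I = 3.093∠-69.9° A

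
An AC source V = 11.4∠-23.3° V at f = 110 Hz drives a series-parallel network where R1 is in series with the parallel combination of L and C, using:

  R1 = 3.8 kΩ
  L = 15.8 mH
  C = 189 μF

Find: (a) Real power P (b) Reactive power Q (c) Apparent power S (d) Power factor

Step 1 — Angular frequency: ω = 2π·f = 2π·110 = 691.2 rad/s.
Step 2 — Component impedances:
  R1: Z = R = 3800 Ω
  L: Z = jωL = j·691.2·0.0158 = 0 + j10.92 Ω
  C: Z = 1/(jωC) = -j/(ω·C) = 0 - j7.655 Ω
Step 3 — Parallel branch: L || C = 1/(1/L + 1/C) = 0 - j25.61 Ω.
Step 4 — Series with R1: Z_total = R1 + (L || C) = 3800 - j25.61 Ω = 3800∠-0.4° Ω.
Step 5 — Source phasor: V = 11.4∠-23.3° V = 10.47 - j4.509 V.
Step 6 — Current: I = V / Z = 0.002763 - j0.001168 A = 0.003∠-22.9° A.
Step 7 — Complex power: S = V·I* = 0.0342 - j0.0002304 VA.
Step 8 — Real power: P = Re(S) = 0.0342 W.
Step 9 — Reactive power: Q = Im(S) = -0.0002304 VAR.
Step 10 — Apparent power: |S| = 0.0342 VA.
Step 11 — Power factor: PF = P/|S| = 1 (leading).

(a) P = 0.0342 W  (b) Q = -0.0002304 VAR  (c) S = 0.0342 VA  (d) PF = 1 (leading)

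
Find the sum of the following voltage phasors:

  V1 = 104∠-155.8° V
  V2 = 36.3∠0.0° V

Step 1 — Convert each phasor to rectangular form:
  V1 = 104·(cos(-155.8°) + j·sin(-155.8°)) = -94.86 - j42.63 V
  V2 = 36.3·(cos(0.0°) + j·sin(0.0°)) = 36.3 V
Step 2 — Sum components: V_total = -58.56 - j42.63 V.
Step 3 — Convert to polar: |V_total| = 72.43 V, ∠V_total = -143.9°.

V_total = 72.43∠-143.9° V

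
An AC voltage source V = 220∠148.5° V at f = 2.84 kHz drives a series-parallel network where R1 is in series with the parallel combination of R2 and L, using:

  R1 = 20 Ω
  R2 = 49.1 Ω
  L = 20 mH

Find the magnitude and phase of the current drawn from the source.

Step 1 — Angular frequency: ω = 2π·f = 2π·2840 = 1.784e+04 rad/s.
Step 2 — Component impedances:
  R1: Z = R = 20 Ω
  R2: Z = R = 49.1 Ω
  L: Z = jωL = j·1.784e+04·0.02 = 0 + j356.9 Ω
Step 3 — Parallel branch: R2 || L = 1/(1/R2 + 1/L) = 48.19 + j6.63 Ω.
Step 4 — Series with R1: Z_total = R1 + (R2 || L) = 68.19 + j6.63 Ω = 68.51∠5.6° Ω.
Step 5 — Source phasor: V = 220∠148.5° V = -187.6 + j114.9 V.
Step 6 — Ohm's law: I = V / Z_total = (-187.6 + j114.9) / (68.19 + j6.63) = -2.563 + j1.935 A.
Step 7 — Convert to polar: |I| = 3.211 A, ∠I = 142.9°.

I = 3.211∠142.9° A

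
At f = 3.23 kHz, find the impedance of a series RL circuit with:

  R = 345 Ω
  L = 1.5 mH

Step 1 — Angular frequency: ω = 2π·f = 2π·3230 = 2.029e+04 rad/s.
Step 2 — Component impedances:
  R: Z = R = 345 Ω
  L: Z = jωL = j·2.029e+04·0.0015 = 0 + j30.44 Ω
Step 3 — Series combination: Z_total = R + L = 345 + j30.44 Ω = 346.3∠5.0° Ω.

Z = 345 + j30.44 Ω = 346.3∠5.0° Ω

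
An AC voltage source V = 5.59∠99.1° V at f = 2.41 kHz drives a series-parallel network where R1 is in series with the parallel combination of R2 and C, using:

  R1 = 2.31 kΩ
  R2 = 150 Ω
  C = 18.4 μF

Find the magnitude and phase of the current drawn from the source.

Step 1 — Angular frequency: ω = 2π·f = 2π·2410 = 1.514e+04 rad/s.
Step 2 — Component impedances:
  R1: Z = R = 2310 Ω
  R2: Z = R = 150 Ω
  C: Z = 1/(jωC) = -j/(ω·C) = 0 - j3.589 Ω
Step 3 — Parallel branch: R2 || C = 1/(1/R2 + 1/C) = 0.08583 - j3.587 Ω.
Step 4 — Series with R1: Z_total = R1 + (R2 || C) = 2310 - j3.587 Ω = 2310∠-0.1° Ω.
Step 5 — Source phasor: V = 5.59∠99.1° V = -0.8841 + j5.52 V.
Step 6 — Ohm's law: I = V / Z_total = (-0.8841 + j5.52) / (2310 - j3.587) = -0.0003864 + j0.002389 A.
Step 7 — Convert to polar: |I| = 0.00242 A, ∠I = 99.2°.

I = 0.00242∠99.2° A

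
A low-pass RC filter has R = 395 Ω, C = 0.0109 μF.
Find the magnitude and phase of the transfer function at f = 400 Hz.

Step 1 — Angular frequency: ω = 2π·400 = 2513 rad/s.
Step 2 — Transfer function: H(jω) = 1/(1 + jωRC).
Step 3 — Denominator: 1 + jωRC = 1 + j·2513·395·1.09e-08 = 1 + j0.01082.
Step 4 — H = 0.9999 - j0.01082.
Step 5 — Magnitude: |H| = 0.9999 (-0.0 dB); phase: φ = -0.6°.

|H| = 0.9999 (-0.0 dB), φ = -0.6°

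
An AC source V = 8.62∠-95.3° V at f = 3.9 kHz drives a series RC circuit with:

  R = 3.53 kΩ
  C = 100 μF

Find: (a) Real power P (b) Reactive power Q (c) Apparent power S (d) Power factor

Step 1 — Angular frequency: ω = 2π·f = 2π·3900 = 2.45e+04 rad/s.
Step 2 — Component impedances:
  R: Z = R = 3530 Ω
  C: Z = 1/(jωC) = -j/(ω·C) = 0 - j0.4081 Ω
Step 3 — Series combination: Z_total = R + C = 3530 - j0.4081 Ω = 3530∠-0.0° Ω.
Step 4 — Source phasor: V = 8.62∠-95.3° V = -0.7962 - j8.583 V.
Step 5 — Current: I = V / Z = -0.0002253 - j0.002432 A = 0.002442∠-95.3° A.
Step 6 — Complex power: S = V·I* = 0.02105 - j2.433e-06 VA.
Step 7 — Real power: P = Re(S) = 0.02105 W.
Step 8 — Reactive power: Q = Im(S) = -2.433e-06 VAR.
Step 9 — Apparent power: |S| = 0.02105 VA.
Step 10 — Power factor: PF = P/|S| = 1 (leading).

(a) P = 0.02105 W  (b) Q = -2.433e-06 VAR  (c) S = 0.02105 VA  (d) PF = 1 (leading)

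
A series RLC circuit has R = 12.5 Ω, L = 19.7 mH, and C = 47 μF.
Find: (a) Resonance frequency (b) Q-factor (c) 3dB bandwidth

Step 1 — Resonance: ω₀ = 1/√(LC) = 1/√(0.0197·4.7e-05) = 1039 rad/s.
Step 2 — f₀ = ω₀/(2π) = 165.4 Hz.
Step 3 — Series Q: Q = ω₀L/R = 1039·0.0197/12.5 = 1.638.
Step 4 — Bandwidth: Δω = ω₀/Q = 634.5 rad/s; BW = Δω/(2π) = 101 Hz.

(a) f₀ = 165.4 Hz  (b) Q = 1.638  (c) BW = 101 Hz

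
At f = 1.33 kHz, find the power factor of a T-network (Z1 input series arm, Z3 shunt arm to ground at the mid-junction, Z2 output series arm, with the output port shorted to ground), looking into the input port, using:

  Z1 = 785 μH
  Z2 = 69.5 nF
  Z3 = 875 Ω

Step 1 — Angular frequency: ω = 2π·f = 2π·1330 = 8357 rad/s.
Step 2 — Component impedances:
  Z1: Z = jωL = j·8357·0.000785 = 0 + j6.56 Ω
  Z2: Z = 1/(jωC) = -j/(ω·C) = 0 - j1722 Ω
  Z3: Z = R = 875 Ω
Step 3 — With the output port shorted to ground, the output series arm Z2 runs from the junction to ground; the shunt arm Z3 also runs from the junction to ground. They appear in parallel: Z3 || Z2 = 695.4 - j353.4 Ω.
Step 4 — Series with input arm Z1: Z_in = Z1 + (Z3 || Z2) = 695.4 - j346.8 Ω = 777.1∠-26.5° Ω.
Step 5 — Power factor: PF = cos(φ) = Re(Z)/|Z| = 695.4/777.1 = 0.8949.
Step 6 — Type: Im(Z) = -346.8 ⇒ leading (phase φ = -26.5°).

PF = 0.8949 (leading, φ = -26.5°)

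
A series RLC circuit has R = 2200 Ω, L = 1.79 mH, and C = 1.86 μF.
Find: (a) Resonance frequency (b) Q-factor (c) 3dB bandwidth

Step 1 — Resonance: ω₀ = 1/√(LC) = 1/√(0.00179·1.86e-06) = 1.733e+04 rad/s.
Step 2 — f₀ = ω₀/(2π) = 2758 Hz.
Step 3 — Series Q: Q = ω₀L/R = 1.733e+04·0.00179/2200 = 0.0141.
Step 4 — Bandwidth: Δω = ω₀/Q = 1.229e+06 rad/s; BW = Δω/(2π) = 1.956e+05 Hz.

(a) f₀ = 2758 Hz  (b) Q = 0.0141  (c) BW = 1.956e+05 Hz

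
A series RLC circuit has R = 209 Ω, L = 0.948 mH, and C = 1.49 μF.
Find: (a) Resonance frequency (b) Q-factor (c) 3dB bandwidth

Step 1 — Resonance: ω₀ = 1/√(LC) = 1/√(0.000948·1.49e-06) = 2.661e+04 rad/s.
Step 2 — f₀ = ω₀/(2π) = 4235 Hz.
Step 3 — Series Q: Q = ω₀L/R = 2.661e+04·0.000948/209 = 0.1207.
Step 4 — Bandwidth: Δω = ω₀/Q = 2.205e+05 rad/s; BW = Δω/(2π) = 3.509e+04 Hz.

(a) f₀ = 4235 Hz  (b) Q = 0.1207  (c) BW = 3.509e+04 Hz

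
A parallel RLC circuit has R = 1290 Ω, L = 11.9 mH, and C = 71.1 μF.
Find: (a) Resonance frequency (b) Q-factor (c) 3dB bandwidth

Step 1 — Resonance: ω₀ = 1/√(LC) = 1/√(0.0119·7.11e-05) = 1087 rad/s.
Step 2 — f₀ = ω₀/(2π) = 173 Hz.
Step 3 — Parallel Q: Q = R/(ω₀L) = 1290/(1087·0.0119) = 99.71.
Step 4 — Bandwidth: Δω = ω₀/Q = 10.9 rad/s; BW = Δω/(2π) = 1.735 Hz.

(a) f₀ = 173 Hz  (b) Q = 99.71  (c) BW = 1.735 Hz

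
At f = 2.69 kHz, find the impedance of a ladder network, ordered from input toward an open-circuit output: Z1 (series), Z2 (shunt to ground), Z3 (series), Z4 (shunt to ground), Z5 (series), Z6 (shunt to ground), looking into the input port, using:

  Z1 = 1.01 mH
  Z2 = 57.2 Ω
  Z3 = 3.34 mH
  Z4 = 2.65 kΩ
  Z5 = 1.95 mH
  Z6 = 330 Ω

Step 1 — Angular frequency: ω = 2π·f = 2π·2690 = 1.69e+04 rad/s.
Step 2 — Component impedances:
  Z1: Z = jωL = j·1.69e+04·0.00101 = 0 + j17.07 Ω
  Z2: Z = R = 57.2 Ω
  Z3: Z = jωL = j·1.69e+04·0.00334 = 0 + j56.45 Ω
  Z4: Z = R = 2650 Ω
  Z5: Z = jωL = j·1.69e+04·0.00195 = 0 + j32.96 Ω
  Z6: Z = R = 330 Ω
Step 3 — Ladder network (open output): work backward from the far end, alternating series and parallel combinations. Z_in = 48.37 + j19.15 Ω = 52.02∠21.6° Ω.

Z = 48.37 + j19.15 Ω = 52.02∠21.6° Ω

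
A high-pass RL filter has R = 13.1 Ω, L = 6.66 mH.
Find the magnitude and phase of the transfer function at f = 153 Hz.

Step 1 — Angular frequency: ω = 2π·153 = 961.3 rad/s.
Step 2 — Transfer function: H(jω) = jωL/(R + jωL).
Step 3 — Numerator jωL = j·6.402; denominator R + jωL = 13.1 + j6.402.
Step 4 — H = 0.1928 + j0.3945.
Step 5 — Magnitude: |H| = 0.4391 (-7.1 dB); phase: φ = 64.0°.

|H| = 0.4391 (-7.1 dB), φ = 64.0°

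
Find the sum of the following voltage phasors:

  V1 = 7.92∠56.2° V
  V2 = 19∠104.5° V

Step 1 — Convert each phasor to rectangular form:
  V1 = 7.92·(cos(56.2°) + j·sin(56.2°)) = 4.406 + j6.581 V
  V2 = 19·(cos(104.5°) + j·sin(104.5°)) = -4.757 + j18.39 V
Step 2 — Sum components: V_total = -0.3514 + j24.98 V.
Step 3 — Convert to polar: |V_total| = 24.98 V, ∠V_total = 90.8°.

V_total = 24.98∠90.8° V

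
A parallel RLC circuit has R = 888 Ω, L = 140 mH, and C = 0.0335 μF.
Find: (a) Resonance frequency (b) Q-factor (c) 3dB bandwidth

Step 1 — Resonance: ω₀ = 1/√(LC) = 1/√(0.14·3.35e-08) = 1.46e+04 rad/s.
Step 2 — f₀ = ω₀/(2π) = 2324 Hz.
Step 3 — Parallel Q: Q = R/(ω₀L) = 888/(1.46e+04·0.14) = 0.4344.
Step 4 — Bandwidth: Δω = ω₀/Q = 3.362e+04 rad/s; BW = Δω/(2π) = 5350 Hz.

(a) f₀ = 2324 Hz  (b) Q = 0.4344  (c) BW = 5350 Hz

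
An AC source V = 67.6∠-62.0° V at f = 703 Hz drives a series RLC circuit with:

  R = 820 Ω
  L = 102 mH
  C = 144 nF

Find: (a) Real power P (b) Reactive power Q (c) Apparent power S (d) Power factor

Step 1 — Angular frequency: ω = 2π·f = 2π·703 = 4417 rad/s.
Step 2 — Component impedances:
  R: Z = R = 820 Ω
  L: Z = jωL = j·4417·0.102 = 0 + j450.5 Ω
  C: Z = 1/(jωC) = -j/(ω·C) = 0 - j1572 Ω
Step 3 — Series combination: Z_total = R + L + C = 820 - j1122 Ω = 1389∠-53.8° Ω.
Step 4 — Source phasor: V = 67.6∠-62.0° V = 31.74 - j59.69 V.
Step 5 — Current: I = V / Z = 0.04816 - j0.006914 A = 0.04865∠-8.2° A.
Step 6 — Complex power: S = V·I* = 1.941 - j2.655 VA.
Step 7 — Real power: P = Re(S) = 1.941 W.
Step 8 — Reactive power: Q = Im(S) = -2.655 VAR.
Step 9 — Apparent power: |S| = 3.289 VA.
Step 10 — Power factor: PF = P/|S| = 0.5902 (leading).

(a) P = 1.941 W  (b) Q = -2.655 VAR  (c) S = 3.289 VA  (d) PF = 0.5902 (leading)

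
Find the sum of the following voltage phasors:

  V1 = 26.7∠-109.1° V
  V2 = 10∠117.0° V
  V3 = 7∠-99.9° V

Step 1 — Convert each phasor to rectangular form:
  V1 = 26.7·(cos(-109.1°) + j·sin(-109.1°)) = -8.737 - j25.23 V
  V2 = 10·(cos(117.0°) + j·sin(117.0°)) = -4.54 + j8.91 V
  V3 = 7·(cos(-99.9°) + j·sin(-99.9°)) = -1.204 - j6.896 V
Step 2 — Sum components: V_total = -14.48 - j23.22 V.
Step 3 — Convert to polar: |V_total| = 27.36 V, ∠V_total = -122.0°.

V_total = 27.36∠-122.0° V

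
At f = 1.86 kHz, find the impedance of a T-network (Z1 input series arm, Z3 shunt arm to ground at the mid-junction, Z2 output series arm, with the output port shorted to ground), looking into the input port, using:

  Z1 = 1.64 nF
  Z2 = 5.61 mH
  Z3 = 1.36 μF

Step 1 — Angular frequency: ω = 2π·f = 2π·1860 = 1.169e+04 rad/s.
Step 2 — Component impedances:
  Z1: Z = 1/(jωC) = -j/(ω·C) = 0 - j5.218e+04 Ω
  Z2: Z = jωL = j·1.169e+04·0.00561 = 0 + j65.56 Ω
  Z3: Z = 1/(jωC) = -j/(ω·C) = 0 - j62.92 Ω
Step 3 — With the output port shorted to ground, the output series arm Z2 runs from the junction to ground; the shunt arm Z3 also runs from the junction to ground. They appear in parallel: Z3 || Z2 = 0 - j1559 Ω.
Step 4 — Series with input arm Z1: Z_in = Z1 + (Z3 || Z2) = 0 - j5.373e+04 Ω = 5.373e+04∠-90.0° Ω.

Z = 0 - j5.373e+04 Ω = 5.373e+04∠-90.0° Ω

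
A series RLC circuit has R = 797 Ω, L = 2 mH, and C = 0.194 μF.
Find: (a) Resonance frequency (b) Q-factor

Step 1 — Resonance condition Im(Z)=0 gives ω₀ = 1/√(LC).
Step 2 — ω₀ = 1/√(0.002·1.94e-07) = 5.077e+04 rad/s.
Step 3 — f₀ = ω₀/(2π) = 8080 Hz.
Step 4 — Series Q: Q = ω₀L/R = 5.077e+04·0.002/797 = 0.1274.

(a) f₀ = 8080 Hz  (b) Q = 0.1274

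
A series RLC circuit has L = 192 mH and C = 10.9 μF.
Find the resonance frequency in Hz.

Step 1 — Resonance condition Im(Z)=0 gives ω₀ = 1/√(LC).
Step 2 — ω₀ = 1/√(0.192·1.09e-05) = 691.3 rad/s.
Step 3 — f₀ = ω₀/(2π) = 110 Hz.

f₀ = 110 Hz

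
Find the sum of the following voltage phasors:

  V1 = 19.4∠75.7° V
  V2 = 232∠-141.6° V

Step 1 — Convert each phasor to rectangular form:
  V1 = 19.4·(cos(75.7°) + j·sin(75.7°)) = 4.792 + j18.8 V
  V2 = 232·(cos(-141.6°) + j·sin(-141.6°)) = -181.8 - j144.1 V
Step 2 — Sum components: V_total = -177 - j125.3 V.
Step 3 — Convert to polar: |V_total| = 216.9 V, ∠V_total = -144.7°.

V_total = 216.9∠-144.7° V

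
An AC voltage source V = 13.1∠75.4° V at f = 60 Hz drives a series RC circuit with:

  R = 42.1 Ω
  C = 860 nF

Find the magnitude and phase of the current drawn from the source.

Step 1 — Angular frequency: ω = 2π·f = 2π·60 = 377 rad/s.
Step 2 — Component impedances:
  R: Z = R = 42.1 Ω
  C: Z = 1/(jωC) = -j/(ω·C) = 0 - j3084 Ω
Step 3 — Series combination: Z_total = R + C = 42.1 - j3084 Ω = 3085∠-89.2° Ω.
Step 4 — Source phasor: V = 13.1∠75.4° V = 3.302 + j12.68 V.
Step 5 — Ohm's law: I = V / Z_total = (3.302 + j12.68) / (42.1 - j3084) = -0.004095 + j0.001126 A.
Step 6 — Convert to polar: |I| = 0.004247 A, ∠I = 164.6°.

I = 0.004247∠164.6° A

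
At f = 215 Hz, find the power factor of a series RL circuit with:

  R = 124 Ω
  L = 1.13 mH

Step 1 — Angular frequency: ω = 2π·f = 2π·215 = 1351 rad/s.
Step 2 — Component impedances:
  R: Z = R = 124 Ω
  L: Z = jωL = j·1351·0.00113 = 0 + j1.526 Ω
Step 3 — Series combination: Z_total = R + L = 124 + j1.526 Ω = 124∠0.7° Ω.
Step 4 — Power factor: PF = cos(φ) = Re(Z)/|Z| = 124/124.01 = 0.9999.
Step 5 — Type: Im(Z) = 1.526 ⇒ lagging (phase φ = 0.7°).

PF = 0.9999 (lagging, φ = 0.7°)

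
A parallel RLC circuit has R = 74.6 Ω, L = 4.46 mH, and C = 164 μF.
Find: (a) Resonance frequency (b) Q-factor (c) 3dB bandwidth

Step 1 — Resonance: ω₀ = 1/√(LC) = 1/√(0.00446·0.000164) = 1169 rad/s.
Step 2 — f₀ = ω₀/(2π) = 186.1 Hz.
Step 3 — Parallel Q: Q = R/(ω₀L) = 74.6/(1169·0.00446) = 14.31.
Step 4 — Bandwidth: Δω = ω₀/Q = 81.74 rad/s; BW = Δω/(2π) = 13.01 Hz.

(a) f₀ = 186.1 Hz  (b) Q = 14.31  (c) BW = 13.01 Hz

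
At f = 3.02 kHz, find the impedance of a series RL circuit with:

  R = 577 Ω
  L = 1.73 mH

Step 1 — Angular frequency: ω = 2π·f = 2π·3020 = 1.898e+04 rad/s.
Step 2 — Component impedances:
  R: Z = R = 577 Ω
  L: Z = jωL = j·1.898e+04·0.00173 = 0 + j32.83 Ω
Step 3 — Series combination: Z_total = R + L = 577 + j32.83 Ω = 577.9∠3.3° Ω.

Z = 577 + j32.83 Ω = 577.9∠3.3° Ω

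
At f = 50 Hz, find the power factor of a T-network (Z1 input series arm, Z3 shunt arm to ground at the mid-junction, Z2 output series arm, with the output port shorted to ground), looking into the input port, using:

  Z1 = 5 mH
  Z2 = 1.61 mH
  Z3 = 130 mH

Step 1 — Angular frequency: ω = 2π·f = 2π·50 = 314.2 rad/s.
Step 2 — Component impedances:
  Z1: Z = jωL = j·314.2·0.005 = 0 + j1.571 Ω
  Z2: Z = jωL = j·314.2·0.00161 = 0 + j0.5058 Ω
  Z3: Z = jωL = j·314.2·0.13 = 0 + j40.84 Ω
Step 3 — With the output port shorted to ground, the output series arm Z2 runs from the junction to ground; the shunt arm Z3 also runs from the junction to ground. They appear in parallel: Z3 || Z2 = 0 + j0.4996 Ω.
Step 4 — Series with input arm Z1: Z_in = Z1 + (Z3 || Z2) = 0 + j2.07 Ω = 2.07∠90.0° Ω.
Step 5 — Power factor: PF = cos(φ) = Re(Z)/|Z| = 0/2.07 = 0.
Step 6 — Type: Im(Z) = 2.07 ⇒ lagging (phase φ = 90.0°).

PF = 0 (lagging, φ = 90.0°)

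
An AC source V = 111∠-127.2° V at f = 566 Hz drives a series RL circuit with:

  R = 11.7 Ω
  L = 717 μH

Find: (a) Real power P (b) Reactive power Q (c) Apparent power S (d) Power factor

Step 1 — Angular frequency: ω = 2π·f = 2π·566 = 3556 rad/s.
Step 2 — Component impedances:
  R: Z = R = 11.7 Ω
  L: Z = jωL = j·3556·0.000717 = 0 + j2.55 Ω
Step 3 — Series combination: Z_total = R + L = 11.7 + j2.55 Ω = 11.97∠12.3° Ω.
Step 4 — Source phasor: V = 111∠-127.2° V = -67.11 - j88.41 V.
Step 5 — Current: I = V / Z = -7.048 - j6.021 A = 9.27∠-139.5° A.
Step 6 — Complex power: S = V·I* = 1005 + j219.1 VA.
Step 7 — Real power: P = Re(S) = 1005 W.
Step 8 — Reactive power: Q = Im(S) = 219.1 VAR.
Step 9 — Apparent power: |S| = 1029 VA.
Step 10 — Power factor: PF = P/|S| = 0.9771 (lagging).

(a) P = 1005 W  (b) Q = 219.1 VAR  (c) S = 1029 VA  (d) PF = 0.9771 (lagging)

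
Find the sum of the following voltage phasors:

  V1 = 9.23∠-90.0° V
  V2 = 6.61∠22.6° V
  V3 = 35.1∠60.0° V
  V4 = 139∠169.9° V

Step 1 — Convert each phasor to rectangular form:
  V1 = 9.23·(cos(-90.0°) + j·sin(-90.0°)) = 0 - j9.23 V
  V2 = 6.61·(cos(22.6°) + j·sin(22.6°)) = 6.102 + j2.54 V
  V3 = 35.1·(cos(60.0°) + j·sin(60.0°)) = 17.55 + j30.4 V
  V4 = 139·(cos(169.9°) + j·sin(169.9°)) = -136.8 + j24.38 V
Step 2 — Sum components: V_total = -113.2 + j48.08 V.
Step 3 — Convert to polar: |V_total| = 123 V, ∠V_total = 157.0°.

V_total = 123∠157.0° V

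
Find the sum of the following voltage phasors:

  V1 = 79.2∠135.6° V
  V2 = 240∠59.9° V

Step 1 — Convert each phasor to rectangular form:
  V1 = 79.2·(cos(135.6°) + j·sin(135.6°)) = -56.59 + j55.41 V
  V2 = 240·(cos(59.9°) + j·sin(59.9°)) = 120.4 + j207.6 V
Step 2 — Sum components: V_total = 63.78 + j263 V.
Step 3 — Convert to polar: |V_total| = 270.7 V, ∠V_total = 76.4°.

V_total = 270.7∠76.4° V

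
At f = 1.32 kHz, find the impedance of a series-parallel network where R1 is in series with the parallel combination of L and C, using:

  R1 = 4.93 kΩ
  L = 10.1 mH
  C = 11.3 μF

Step 1 — Angular frequency: ω = 2π·f = 2π·1320 = 8294 rad/s.
Step 2 — Component impedances:
  R1: Z = R = 4930 Ω
  L: Z = jωL = j·8294·0.0101 = 0 + j83.77 Ω
  C: Z = 1/(jωC) = -j/(ω·C) = 0 - j10.67 Ω
Step 3 — Parallel branch: L || C = 1/(1/L + 1/C) = 0 - j12.23 Ω.
Step 4 — Series with R1: Z_total = R1 + (L || C) = 4930 - j12.23 Ω = 4930∠-0.1° Ω.

Z = 4930 - j12.23 Ω = 4930∠-0.1° Ω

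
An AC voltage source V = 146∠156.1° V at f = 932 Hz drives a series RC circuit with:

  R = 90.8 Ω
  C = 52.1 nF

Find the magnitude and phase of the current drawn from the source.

Step 1 — Angular frequency: ω = 2π·f = 2π·932 = 5856 rad/s.
Step 2 — Component impedances:
  R: Z = R = 90.8 Ω
  C: Z = 1/(jωC) = -j/(ω·C) = 0 - j3278 Ω
Step 3 — Series combination: Z_total = R + C = 90.8 - j3278 Ω = 3279∠-88.4° Ω.
Step 4 — Source phasor: V = 146∠156.1° V = -133.5 + j59.15 V.
Step 5 — Ohm's law: I = V / Z_total = (-133.5 + j59.15) / (90.8 - j3278) = -0.01916 - j0.04019 A.
Step 6 — Convert to polar: |I| = 0.04453 A, ∠I = -115.5°.

I = 0.04453∠-115.5° A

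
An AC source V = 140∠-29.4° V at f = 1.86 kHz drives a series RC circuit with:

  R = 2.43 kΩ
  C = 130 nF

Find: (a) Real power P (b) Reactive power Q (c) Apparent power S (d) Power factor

Step 1 — Angular frequency: ω = 2π·f = 2π·1860 = 1.169e+04 rad/s.
Step 2 — Component impedances:
  R: Z = R = 2430 Ω
  C: Z = 1/(jωC) = -j/(ω·C) = 0 - j658.2 Ω
Step 3 — Series combination: Z_total = R + C = 2430 - j658.2 Ω = 2518∠-15.2° Ω.
Step 4 — Source phasor: V = 140∠-29.4° V = 122 - j68.73 V.
Step 5 — Current: I = V / Z = 0.0539 - j0.01368 A = 0.05561∠-14.2° A.
Step 6 — Complex power: S = V·I* = 7.515 - j2.035 VA.
Step 7 — Real power: P = Re(S) = 7.515 W.
Step 8 — Reactive power: Q = Im(S) = -2.035 VAR.
Step 9 — Apparent power: |S| = 7.785 VA.
Step 10 — Power factor: PF = P/|S| = 0.9652 (leading).

(a) P = 7.515 W  (b) Q = -2.035 VAR  (c) S = 7.785 VA  (d) PF = 0.9652 (leading)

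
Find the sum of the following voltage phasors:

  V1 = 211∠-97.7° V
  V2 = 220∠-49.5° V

Step 1 — Convert each phasor to rectangular form:
  V1 = 211·(cos(-97.7°) + j·sin(-97.7°)) = -28.27 - j209.1 V
  V2 = 220·(cos(-49.5°) + j·sin(-49.5°)) = 142.9 - j167.3 V
Step 2 — Sum components: V_total = 114.6 - j376.4 V.
Step 3 — Convert to polar: |V_total| = 393.4 V, ∠V_total = -73.1°.

V_total = 393.4∠-73.1° V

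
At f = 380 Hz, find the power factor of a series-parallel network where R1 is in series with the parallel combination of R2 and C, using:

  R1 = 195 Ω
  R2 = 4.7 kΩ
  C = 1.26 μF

Step 1 — Angular frequency: ω = 2π·f = 2π·380 = 2388 rad/s.
Step 2 — Component impedances:
  R1: Z = R = 195 Ω
  R2: Z = R = 4700 Ω
  C: Z = 1/(jωC) = -j/(ω·C) = 0 - j332.4 Ω
Step 3 — Parallel branch: R2 || C = 1/(1/R2 + 1/C) = 23.39 - j330.7 Ω.
Step 4 — Series with R1: Z_total = R1 + (R2 || C) = 218.4 - j330.7 Ω = 396.3∠-56.6° Ω.
Step 5 — Power factor: PF = cos(φ) = Re(Z)/|Z| = 218.39/396.35 = 0.551.
Step 6 — Type: Im(Z) = -330.7 ⇒ leading (phase φ = -56.6°).

PF = 0.551 (leading, φ = -56.6°)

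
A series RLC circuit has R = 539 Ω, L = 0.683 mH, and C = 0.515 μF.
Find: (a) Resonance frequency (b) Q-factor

Step 1 — Resonance condition Im(Z)=0 gives ω₀ = 1/√(LC).
Step 2 — ω₀ = 1/√(0.000683·5.15e-07) = 5.332e+04 rad/s.
Step 3 — f₀ = ω₀/(2π) = 8486 Hz.
Step 4 — Series Q: Q = ω₀L/R = 5.332e+04·0.000683/539 = 0.06756.

(a) f₀ = 8486 Hz  (b) Q = 0.06756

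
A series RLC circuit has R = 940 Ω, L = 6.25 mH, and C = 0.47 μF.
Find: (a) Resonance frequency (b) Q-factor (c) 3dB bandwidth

Step 1 — Resonance condition Im(Z)=0 gives ω₀ = 1/√(LC).
Step 2 — ω₀ = 1/√(0.00625·4.7e-07) = 1.845e+04 rad/s.
Step 3 — f₀ = ω₀/(2π) = 2937 Hz.
Step 4 — Series Q: Q = ω₀L/R = 1.845e+04·0.00625/940 = 0.1227.
Step 5 — 3dB bandwidth: Δω = ω₀/Q = 1.504e+05 rad/s; BW = Δω/(2π) = 2.394e+04 Hz.

(a) f₀ = 2937 Hz  (b) Q = 0.1227  (c) BW = 2.394e+04 Hz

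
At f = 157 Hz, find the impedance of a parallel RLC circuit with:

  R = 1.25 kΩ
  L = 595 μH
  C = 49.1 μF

Step 1 — Angular frequency: ω = 2π·f = 2π·157 = 986.5 rad/s.
Step 2 — Component impedances:
  R: Z = R = 1250 Ω
  L: Z = jωL = j·986.5·0.000595 = 0 + j0.5869 Ω
  C: Z = 1/(jωC) = -j/(ω·C) = 0 - j20.65 Ω
Step 3 — Parallel combination: 1/Z_total = 1/R + 1/L + 1/C; Z_total = 0.000292 + j0.6041 Ω = 0.6041∠90.0° Ω.

Z = 0.000292 + j0.6041 Ω = 0.6041∠90.0° Ω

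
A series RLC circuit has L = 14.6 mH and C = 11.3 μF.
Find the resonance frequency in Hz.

Step 1 — Resonance condition Im(Z)=0 gives ω₀ = 1/√(LC).
Step 2 — ω₀ = 1/√(0.0146·1.13e-05) = 2462 rad/s.
Step 3 — f₀ = ω₀/(2π) = 391.8 Hz.

f₀ = 391.8 Hz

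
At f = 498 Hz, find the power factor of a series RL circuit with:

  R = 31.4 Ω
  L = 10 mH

Step 1 — Angular frequency: ω = 2π·f = 2π·498 = 3129 rad/s.
Step 2 — Component impedances:
  R: Z = R = 31.4 Ω
  L: Z = jωL = j·3129·0.01 = 0 + j31.29 Ω
Step 3 — Series combination: Z_total = R + L = 31.4 + j31.29 Ω = 44.33∠44.9° Ω.
Step 4 — Power factor: PF = cos(φ) = Re(Z)/|Z| = 31.4/44.33 = 0.7083.
Step 5 — Type: Im(Z) = 31.29 ⇒ lagging (phase φ = 44.9°).

PF = 0.7083 (lagging, φ = 44.9°)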